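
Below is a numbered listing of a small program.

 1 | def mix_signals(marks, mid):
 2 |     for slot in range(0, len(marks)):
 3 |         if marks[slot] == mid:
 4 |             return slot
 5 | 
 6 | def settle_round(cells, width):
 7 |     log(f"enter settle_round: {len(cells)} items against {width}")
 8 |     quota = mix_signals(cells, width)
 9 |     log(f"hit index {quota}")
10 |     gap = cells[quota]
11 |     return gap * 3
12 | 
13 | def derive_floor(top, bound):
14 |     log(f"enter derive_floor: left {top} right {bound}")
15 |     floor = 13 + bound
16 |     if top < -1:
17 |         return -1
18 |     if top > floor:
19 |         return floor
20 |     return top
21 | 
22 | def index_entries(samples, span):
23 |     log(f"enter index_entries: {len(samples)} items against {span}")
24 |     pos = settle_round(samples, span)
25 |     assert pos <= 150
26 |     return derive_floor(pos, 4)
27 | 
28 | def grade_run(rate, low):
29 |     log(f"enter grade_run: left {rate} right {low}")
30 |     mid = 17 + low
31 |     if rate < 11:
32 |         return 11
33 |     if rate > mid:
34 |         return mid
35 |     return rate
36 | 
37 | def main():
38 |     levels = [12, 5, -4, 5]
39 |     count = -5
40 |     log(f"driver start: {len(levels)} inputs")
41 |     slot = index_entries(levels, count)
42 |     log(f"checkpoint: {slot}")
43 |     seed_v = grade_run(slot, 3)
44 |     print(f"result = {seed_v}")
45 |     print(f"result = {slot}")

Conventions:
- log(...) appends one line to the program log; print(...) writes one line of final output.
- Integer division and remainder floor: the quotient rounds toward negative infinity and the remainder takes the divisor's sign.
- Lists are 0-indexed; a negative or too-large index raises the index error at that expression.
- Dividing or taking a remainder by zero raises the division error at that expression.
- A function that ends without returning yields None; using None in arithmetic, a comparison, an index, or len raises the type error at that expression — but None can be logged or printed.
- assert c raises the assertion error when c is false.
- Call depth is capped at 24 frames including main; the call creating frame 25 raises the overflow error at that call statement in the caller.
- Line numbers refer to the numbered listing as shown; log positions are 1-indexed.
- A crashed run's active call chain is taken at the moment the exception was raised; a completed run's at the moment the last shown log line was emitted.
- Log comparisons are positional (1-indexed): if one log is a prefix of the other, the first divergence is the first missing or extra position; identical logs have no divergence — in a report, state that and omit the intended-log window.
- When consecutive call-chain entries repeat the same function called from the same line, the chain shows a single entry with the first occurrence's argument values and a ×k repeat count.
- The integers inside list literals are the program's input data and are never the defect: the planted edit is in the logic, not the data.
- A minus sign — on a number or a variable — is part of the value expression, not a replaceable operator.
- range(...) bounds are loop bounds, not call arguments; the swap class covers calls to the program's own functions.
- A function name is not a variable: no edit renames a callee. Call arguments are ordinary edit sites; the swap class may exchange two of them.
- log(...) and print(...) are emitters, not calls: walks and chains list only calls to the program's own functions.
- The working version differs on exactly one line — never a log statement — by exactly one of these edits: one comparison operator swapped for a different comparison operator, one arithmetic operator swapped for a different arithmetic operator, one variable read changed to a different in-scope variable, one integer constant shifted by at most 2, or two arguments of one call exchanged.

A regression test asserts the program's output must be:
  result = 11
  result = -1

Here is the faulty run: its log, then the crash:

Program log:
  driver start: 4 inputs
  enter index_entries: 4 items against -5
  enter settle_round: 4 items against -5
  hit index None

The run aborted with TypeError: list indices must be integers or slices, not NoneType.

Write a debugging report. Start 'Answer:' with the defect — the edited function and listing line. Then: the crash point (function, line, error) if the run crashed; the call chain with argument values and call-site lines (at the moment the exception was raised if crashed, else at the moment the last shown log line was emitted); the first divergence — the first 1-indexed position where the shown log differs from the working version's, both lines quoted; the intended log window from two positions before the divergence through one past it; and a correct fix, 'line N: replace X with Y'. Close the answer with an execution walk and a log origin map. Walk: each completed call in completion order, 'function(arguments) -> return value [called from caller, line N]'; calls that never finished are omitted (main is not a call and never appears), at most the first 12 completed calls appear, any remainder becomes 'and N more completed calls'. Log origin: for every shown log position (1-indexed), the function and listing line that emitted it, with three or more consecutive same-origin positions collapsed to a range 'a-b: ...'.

Answer: the defect is in main at line 39.
The tell: Log line 2 is where behavior first shows: 'enter index_entries: 4 items against -5' appears instead of 'enter index_entries: 4 items against -4'.
Crash: settle_round, line 10, TypeError.
Call chain: main -> index_entries([12, 5, -4, 5], -5) (called at line 41) -> settle_round([12, 5, -4, 5], -5) (called at line 24).
First divergence: at position 2 the run shows 'enter index_entries: 4 items against -5' where the working version logs 'enter index_entries: 4 items against -4'.
Intended log window:
  1: driver start: 4 inputs
  2: enter index_entries: 4 items against -4
  3: enter settle_round: 4 items against -4
Execution walk:
  mix_signals([12, 5, -4, 5], -5) -> None  [called from settle_round, line 8]
Origin of each log line:
  1: logged in main at line 40
  2: logged in index_entries at line 23
  3: logged in settle_round at line 7
  4: logged in settle_round at line 9
A correct fix: line 39: replace `-5` with `-4`.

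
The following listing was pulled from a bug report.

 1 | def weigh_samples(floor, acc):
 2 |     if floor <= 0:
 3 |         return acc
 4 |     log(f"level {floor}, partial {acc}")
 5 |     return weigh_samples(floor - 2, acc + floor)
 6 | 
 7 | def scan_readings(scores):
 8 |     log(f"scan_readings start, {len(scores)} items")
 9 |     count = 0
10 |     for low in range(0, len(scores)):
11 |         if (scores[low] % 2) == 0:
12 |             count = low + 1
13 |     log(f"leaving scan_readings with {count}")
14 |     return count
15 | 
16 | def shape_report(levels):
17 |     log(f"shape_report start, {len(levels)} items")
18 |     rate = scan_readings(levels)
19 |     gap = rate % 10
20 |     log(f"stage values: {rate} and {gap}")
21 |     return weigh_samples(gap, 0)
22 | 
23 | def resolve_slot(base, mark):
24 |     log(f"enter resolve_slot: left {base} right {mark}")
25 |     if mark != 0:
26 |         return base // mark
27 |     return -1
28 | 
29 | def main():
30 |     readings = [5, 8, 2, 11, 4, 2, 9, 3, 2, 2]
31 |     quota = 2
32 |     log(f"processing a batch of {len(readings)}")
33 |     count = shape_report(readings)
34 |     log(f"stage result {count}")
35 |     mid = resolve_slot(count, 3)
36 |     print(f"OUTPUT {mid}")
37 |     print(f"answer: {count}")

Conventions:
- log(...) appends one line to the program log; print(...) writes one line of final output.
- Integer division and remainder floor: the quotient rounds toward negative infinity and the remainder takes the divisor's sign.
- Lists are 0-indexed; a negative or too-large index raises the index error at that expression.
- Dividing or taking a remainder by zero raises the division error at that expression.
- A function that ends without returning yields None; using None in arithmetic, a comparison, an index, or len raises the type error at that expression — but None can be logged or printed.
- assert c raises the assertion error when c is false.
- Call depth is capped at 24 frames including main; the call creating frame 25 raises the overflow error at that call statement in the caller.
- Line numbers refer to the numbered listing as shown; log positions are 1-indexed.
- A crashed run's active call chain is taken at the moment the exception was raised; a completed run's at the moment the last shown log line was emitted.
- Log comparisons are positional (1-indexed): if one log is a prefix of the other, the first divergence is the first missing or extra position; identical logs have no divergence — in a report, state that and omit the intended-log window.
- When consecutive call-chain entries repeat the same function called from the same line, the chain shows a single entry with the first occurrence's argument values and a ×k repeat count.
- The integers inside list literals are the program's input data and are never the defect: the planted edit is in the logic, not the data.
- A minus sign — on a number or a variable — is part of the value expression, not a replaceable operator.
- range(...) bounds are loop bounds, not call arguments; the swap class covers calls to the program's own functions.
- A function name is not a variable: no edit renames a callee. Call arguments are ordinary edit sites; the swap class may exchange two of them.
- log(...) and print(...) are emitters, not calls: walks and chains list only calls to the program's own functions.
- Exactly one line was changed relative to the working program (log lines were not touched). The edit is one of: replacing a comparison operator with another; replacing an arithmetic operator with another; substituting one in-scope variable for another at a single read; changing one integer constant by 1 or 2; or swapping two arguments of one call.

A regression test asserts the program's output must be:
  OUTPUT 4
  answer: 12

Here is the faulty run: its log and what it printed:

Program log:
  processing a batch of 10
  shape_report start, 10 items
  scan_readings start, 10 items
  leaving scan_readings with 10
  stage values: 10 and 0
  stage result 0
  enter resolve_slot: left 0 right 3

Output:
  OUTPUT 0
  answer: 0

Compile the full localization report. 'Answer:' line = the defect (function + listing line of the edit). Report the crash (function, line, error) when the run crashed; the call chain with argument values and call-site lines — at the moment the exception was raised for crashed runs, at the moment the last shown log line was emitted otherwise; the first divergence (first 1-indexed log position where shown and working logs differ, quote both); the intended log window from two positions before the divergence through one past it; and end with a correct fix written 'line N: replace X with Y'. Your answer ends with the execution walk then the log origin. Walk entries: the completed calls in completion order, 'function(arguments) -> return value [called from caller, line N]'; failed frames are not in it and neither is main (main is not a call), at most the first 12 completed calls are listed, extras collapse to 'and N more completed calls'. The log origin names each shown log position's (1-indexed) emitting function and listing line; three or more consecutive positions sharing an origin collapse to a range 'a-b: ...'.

Answer: the defect is in scan_readings at line 12.
Core observation: Log line 4 is where behavior first shows: 'leaving scan_readings with 10' appears instead of 'leaving scan_readings with 6'.
Call chain: main -> resolve_slot(0, 3) (called at line 35).
First divergence: position 4 — the shown line 'leaving scan_readings with 10' should read 'leaving scan_readings with 6'.
Intended log window:
  2: shape_report start, 10 items
  3: scan_readings start, 10 items
  4: leaving scan_readings with 6
  5: stage values: 6 and 6
Execution walk:
  scan_readings([5, 8, 2, 11, 4, 2, 9, 3, 2, 2]) -> 10  [called from shape_report, line 18]
  weigh_samples(0, 0) -> 0  [called from shape_report, line 21]
  shape_report([5, 8, 2, 11, 4, 2, 9, 3, 2, 2]) -> 0  [called from main, line 33]
  resolve_slot(0, 3) -> 0  [called from main, line 35]
Origin of each log line:
  1 — main, line 32
  2 — shape_report, line 17
  3 — scan_readings, line 8
  4 — scan_readings, line 13
  5 — shape_report, line 20
  6 — main, line 34
  7 — resolve_slot, line 24
A correct fix: line 12: replace `low` with `count`.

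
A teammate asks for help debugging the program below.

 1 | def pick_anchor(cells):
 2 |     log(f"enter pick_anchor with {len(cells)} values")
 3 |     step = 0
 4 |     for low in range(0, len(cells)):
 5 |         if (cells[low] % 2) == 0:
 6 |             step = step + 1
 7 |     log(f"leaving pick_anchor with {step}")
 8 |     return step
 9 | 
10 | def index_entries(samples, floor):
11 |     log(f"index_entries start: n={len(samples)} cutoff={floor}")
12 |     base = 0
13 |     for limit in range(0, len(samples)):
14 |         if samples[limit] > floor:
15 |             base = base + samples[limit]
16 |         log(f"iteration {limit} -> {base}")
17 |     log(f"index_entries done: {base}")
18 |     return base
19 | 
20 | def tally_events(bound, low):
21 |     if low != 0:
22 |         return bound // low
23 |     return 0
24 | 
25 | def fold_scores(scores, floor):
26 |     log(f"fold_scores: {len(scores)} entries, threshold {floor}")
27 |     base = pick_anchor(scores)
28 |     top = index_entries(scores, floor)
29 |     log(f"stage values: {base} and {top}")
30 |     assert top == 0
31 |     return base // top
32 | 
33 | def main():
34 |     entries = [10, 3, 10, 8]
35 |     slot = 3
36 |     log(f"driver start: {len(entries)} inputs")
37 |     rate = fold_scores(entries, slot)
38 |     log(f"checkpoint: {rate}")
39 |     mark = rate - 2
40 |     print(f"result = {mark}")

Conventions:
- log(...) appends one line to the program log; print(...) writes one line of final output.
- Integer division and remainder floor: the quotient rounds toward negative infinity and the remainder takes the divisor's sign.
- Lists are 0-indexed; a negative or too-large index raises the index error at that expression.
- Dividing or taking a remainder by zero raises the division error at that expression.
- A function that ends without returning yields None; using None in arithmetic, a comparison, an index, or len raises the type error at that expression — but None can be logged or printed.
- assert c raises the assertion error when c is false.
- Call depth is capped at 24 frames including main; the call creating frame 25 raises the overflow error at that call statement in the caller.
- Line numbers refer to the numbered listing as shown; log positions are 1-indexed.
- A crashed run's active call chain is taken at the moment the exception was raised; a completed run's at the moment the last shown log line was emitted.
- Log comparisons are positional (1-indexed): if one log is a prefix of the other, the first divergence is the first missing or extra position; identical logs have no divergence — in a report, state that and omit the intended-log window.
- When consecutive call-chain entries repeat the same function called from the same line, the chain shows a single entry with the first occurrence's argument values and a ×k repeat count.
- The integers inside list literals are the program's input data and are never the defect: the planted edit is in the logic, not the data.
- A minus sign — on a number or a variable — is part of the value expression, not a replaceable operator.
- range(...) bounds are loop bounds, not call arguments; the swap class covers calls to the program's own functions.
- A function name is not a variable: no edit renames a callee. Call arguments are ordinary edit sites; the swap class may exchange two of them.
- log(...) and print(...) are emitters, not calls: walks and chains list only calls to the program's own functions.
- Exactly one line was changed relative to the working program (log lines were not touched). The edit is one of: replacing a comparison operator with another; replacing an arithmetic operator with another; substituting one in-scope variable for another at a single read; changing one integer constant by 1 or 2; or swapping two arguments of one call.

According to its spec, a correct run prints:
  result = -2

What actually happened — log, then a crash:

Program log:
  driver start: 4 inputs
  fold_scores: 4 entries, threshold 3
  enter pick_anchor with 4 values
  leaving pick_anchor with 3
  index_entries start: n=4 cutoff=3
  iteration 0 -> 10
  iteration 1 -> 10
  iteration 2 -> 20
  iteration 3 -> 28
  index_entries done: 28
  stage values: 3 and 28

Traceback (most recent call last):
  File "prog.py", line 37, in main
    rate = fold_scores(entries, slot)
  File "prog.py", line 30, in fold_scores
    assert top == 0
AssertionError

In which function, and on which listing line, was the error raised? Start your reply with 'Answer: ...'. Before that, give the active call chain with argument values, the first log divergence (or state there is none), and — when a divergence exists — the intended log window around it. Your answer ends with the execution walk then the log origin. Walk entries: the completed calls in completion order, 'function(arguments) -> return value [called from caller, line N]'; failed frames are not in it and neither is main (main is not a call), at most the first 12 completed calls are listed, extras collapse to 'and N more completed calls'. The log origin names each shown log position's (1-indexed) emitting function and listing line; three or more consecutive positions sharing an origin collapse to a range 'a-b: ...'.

Answer: the error was raised in fold_scores, line 30.
Core observation: After 11 matching log lines the faulty run goes silent, while the working version continues with 'checkpoint: 0'.
Call chain: main -> fold_scores([10, 3, 10, 8], 3) (called at line 37).
First divergence: position 12; the shown log stops at 11 lines while the working version next logs 'checkpoint: 0'.
Intended log window:
  10: index_entries done: 28
  11: stage values: 3 and 28
  12: checkpoint: 0
Execution walk:
  pick_anchor([10, 3, 10, 8]) -> 3  [called from fold_scores, line 27]
  index_entries([10, 3, 10, 8], 3) -> 28  [called from fold_scores, line 28]
Log origin:
  1: emitted by main (line 36)
  2: emitted by fold_scores (line 26)
  3: emitted by pick_anchor (line 2)
  4: emitted by pick_anchor (line 7)
  5: emitted by index_entries (line 11)
  6-9: emitted by index_entries (line 16)
  10: emitted by index_entries (line 17)
  11: emitted by fold_scores (line 29)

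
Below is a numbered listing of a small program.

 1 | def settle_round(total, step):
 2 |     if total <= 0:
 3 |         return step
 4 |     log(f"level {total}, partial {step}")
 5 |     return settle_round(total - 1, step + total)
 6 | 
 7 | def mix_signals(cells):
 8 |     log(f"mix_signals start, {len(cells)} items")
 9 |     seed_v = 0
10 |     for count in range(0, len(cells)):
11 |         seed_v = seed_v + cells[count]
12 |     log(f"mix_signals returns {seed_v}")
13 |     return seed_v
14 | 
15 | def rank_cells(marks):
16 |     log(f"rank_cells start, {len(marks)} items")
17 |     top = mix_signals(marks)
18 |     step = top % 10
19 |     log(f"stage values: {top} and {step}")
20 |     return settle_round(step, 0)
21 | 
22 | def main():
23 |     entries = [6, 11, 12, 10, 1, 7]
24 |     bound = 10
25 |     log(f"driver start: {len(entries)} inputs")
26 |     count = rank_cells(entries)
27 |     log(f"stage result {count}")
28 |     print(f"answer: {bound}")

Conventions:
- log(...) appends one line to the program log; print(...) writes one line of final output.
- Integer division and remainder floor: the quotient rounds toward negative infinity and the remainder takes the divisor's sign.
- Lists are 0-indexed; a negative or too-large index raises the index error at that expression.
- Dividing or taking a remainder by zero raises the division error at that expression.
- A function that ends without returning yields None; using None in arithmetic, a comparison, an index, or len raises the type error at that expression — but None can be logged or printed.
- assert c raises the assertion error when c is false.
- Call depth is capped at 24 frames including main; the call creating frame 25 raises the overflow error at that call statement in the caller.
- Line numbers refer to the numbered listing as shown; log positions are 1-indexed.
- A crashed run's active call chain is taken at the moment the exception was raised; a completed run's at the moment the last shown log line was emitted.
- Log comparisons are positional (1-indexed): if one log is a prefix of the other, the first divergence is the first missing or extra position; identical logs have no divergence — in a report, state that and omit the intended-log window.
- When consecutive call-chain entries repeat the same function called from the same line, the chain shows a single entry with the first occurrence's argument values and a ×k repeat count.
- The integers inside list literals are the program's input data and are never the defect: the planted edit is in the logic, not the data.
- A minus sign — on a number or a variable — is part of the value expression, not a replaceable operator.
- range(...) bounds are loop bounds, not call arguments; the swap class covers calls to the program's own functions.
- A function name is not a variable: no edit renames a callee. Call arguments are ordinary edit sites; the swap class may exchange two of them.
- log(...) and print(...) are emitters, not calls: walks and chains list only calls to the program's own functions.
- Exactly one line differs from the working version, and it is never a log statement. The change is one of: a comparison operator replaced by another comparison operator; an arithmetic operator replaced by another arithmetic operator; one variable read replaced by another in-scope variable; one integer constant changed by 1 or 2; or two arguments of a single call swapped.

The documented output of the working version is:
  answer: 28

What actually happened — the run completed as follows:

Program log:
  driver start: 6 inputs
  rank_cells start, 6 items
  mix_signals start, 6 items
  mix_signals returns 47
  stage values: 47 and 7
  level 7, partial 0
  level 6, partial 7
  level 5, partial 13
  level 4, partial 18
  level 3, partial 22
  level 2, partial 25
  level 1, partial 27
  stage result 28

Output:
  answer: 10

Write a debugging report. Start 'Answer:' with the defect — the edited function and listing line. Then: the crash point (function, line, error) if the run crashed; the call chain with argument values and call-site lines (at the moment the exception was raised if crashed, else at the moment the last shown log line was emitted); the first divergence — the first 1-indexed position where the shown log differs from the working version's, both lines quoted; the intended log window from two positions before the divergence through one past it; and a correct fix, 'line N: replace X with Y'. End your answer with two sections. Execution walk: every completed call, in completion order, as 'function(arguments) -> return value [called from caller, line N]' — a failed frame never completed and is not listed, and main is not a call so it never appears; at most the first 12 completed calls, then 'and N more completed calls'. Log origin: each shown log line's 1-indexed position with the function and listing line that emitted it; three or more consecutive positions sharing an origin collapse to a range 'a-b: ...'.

Answer: the defect is in main at line 28.
Key observation: The two runs log identically and part ways only at the printed values.
Call chain: main.
First divergence: none — the logs agree in full.
Execution walk:
  mix_signals([6, 11, 12, 10, 1, 7]) -> 47  [called from rank_cells, line 17]
  settle_round(0, 28) -> 28  [called from settle_round, line 5]
  settle_round(1, 27) -> 28  [called from settle_round, line 5]
  settle_round(2, 25) -> 28  [called from settle_round, line 5]
  settle_round(3, 22) -> 28  [called from settle_round, line 5]
  settle_round(4, 18) -> 28  [called from settle_round, line 5]
  settle_round(5, 13) -> 28  [called from settle_round, line 5]
  settle_round(6, 7) -> 28  [called from settle_round, line 5]
  settle_round(7, 0) -> 28  [called from rank_cells, line 20]
  rank_cells([6, 11, 12, 10, 1, 7]) -> 28  [called from main, line 26]
Log origin:
  1: emitted by main (line 25)
  2: emitted by rank_cells (line 16)
  3: emitted by mix_signals (line 8)
  4: emitted by mix_signals (line 12)
  5: emitted by rank_cells (line 19)
  6-12: emitted by settle_round (line 4)
  13: emitted by main (line 27)
A correct fix: line 28: replace `bound` with `count`.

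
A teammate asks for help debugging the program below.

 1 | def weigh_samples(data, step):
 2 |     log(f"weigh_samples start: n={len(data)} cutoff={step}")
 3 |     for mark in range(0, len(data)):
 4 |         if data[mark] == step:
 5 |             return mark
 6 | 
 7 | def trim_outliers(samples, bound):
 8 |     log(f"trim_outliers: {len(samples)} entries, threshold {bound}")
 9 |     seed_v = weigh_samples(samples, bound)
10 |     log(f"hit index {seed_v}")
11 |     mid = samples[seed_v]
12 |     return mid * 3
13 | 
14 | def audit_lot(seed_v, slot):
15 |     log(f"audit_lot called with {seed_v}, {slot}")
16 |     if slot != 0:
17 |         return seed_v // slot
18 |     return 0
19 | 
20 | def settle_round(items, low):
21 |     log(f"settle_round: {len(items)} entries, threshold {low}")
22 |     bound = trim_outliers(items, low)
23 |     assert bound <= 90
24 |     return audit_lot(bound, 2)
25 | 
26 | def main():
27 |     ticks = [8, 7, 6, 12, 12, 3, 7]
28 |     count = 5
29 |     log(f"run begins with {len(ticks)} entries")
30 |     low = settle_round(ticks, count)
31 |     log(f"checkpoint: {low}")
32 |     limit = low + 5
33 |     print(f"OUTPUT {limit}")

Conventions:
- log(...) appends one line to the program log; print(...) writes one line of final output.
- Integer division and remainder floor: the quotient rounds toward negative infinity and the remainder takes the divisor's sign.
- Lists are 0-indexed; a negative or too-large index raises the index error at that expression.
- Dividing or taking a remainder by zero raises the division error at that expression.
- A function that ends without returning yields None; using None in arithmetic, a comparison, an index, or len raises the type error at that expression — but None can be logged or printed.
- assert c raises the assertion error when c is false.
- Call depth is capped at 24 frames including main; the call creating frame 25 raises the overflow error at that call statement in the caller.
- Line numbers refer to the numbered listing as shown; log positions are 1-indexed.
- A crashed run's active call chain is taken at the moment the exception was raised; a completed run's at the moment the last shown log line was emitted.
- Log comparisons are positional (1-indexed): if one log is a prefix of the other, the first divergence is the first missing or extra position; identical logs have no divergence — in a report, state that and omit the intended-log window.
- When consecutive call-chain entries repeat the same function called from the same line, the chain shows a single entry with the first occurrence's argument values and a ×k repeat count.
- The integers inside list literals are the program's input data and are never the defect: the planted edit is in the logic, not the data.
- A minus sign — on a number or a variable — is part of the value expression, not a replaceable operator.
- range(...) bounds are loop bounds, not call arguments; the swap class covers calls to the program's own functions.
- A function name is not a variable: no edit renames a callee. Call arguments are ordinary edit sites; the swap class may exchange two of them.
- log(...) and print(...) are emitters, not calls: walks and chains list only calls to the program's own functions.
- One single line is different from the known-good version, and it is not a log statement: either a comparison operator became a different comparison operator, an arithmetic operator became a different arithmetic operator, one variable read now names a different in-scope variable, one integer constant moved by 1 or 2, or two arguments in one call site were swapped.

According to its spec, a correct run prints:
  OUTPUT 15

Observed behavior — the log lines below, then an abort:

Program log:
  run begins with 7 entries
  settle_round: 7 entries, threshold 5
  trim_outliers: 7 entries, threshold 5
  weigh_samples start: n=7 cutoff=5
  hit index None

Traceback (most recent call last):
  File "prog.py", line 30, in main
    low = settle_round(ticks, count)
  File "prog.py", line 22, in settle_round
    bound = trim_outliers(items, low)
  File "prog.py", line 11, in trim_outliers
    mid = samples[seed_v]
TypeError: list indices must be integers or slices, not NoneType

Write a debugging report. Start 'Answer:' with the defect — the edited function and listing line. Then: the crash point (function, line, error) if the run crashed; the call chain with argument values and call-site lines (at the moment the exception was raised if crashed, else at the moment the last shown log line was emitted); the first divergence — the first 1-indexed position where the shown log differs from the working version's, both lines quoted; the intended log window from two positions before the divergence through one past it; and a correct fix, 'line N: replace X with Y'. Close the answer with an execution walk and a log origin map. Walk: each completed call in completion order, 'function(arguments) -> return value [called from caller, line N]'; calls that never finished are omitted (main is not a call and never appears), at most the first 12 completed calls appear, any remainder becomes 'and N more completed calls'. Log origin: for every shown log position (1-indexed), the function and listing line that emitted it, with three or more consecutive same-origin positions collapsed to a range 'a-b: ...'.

Answer: the defect is in main at line 28.
Core observation: The earliest visible damage is log position 2 — 'settle_round: 7 entries, threshold 5' rather than the intended 'settle_round: 7 entries, threshold 7'.
Crash: trim_outliers, line 11, TypeError.
Call chain: main -> settle_round([8, 7, 6, 12, 12, 3, 7], 5) (called at line 30) -> trim_outliers([8, 7, 6, 12, 12, 3, 7], 5) (called at line 22).
First divergence: position 2; shown 'settle_round: 7 entries, threshold 5' vs intended 'settle_round: 7 entries, threshold 7'.
Intended log window:
  1: run begins with 7 entries
  2: settle_round: 7 entries, threshold 7
  3: trim_outliers: 7 entries, threshold 7
Execution walk:
  weigh_samples([8, 7, 6, 12, 12, 3, 7], 5) -> None  [called from trim_outliers, line 9]
Origin of each log line:
  1: emitted by main (line 29)
  2: emitted by settle_round (line 21)
  3: emitted by trim_outliers (line 8)
  4: emitted by weigh_samples (line 2)
  5: emitted by trim_outliers (line 10)
A correct fix: line 28: replace `5` with `7`.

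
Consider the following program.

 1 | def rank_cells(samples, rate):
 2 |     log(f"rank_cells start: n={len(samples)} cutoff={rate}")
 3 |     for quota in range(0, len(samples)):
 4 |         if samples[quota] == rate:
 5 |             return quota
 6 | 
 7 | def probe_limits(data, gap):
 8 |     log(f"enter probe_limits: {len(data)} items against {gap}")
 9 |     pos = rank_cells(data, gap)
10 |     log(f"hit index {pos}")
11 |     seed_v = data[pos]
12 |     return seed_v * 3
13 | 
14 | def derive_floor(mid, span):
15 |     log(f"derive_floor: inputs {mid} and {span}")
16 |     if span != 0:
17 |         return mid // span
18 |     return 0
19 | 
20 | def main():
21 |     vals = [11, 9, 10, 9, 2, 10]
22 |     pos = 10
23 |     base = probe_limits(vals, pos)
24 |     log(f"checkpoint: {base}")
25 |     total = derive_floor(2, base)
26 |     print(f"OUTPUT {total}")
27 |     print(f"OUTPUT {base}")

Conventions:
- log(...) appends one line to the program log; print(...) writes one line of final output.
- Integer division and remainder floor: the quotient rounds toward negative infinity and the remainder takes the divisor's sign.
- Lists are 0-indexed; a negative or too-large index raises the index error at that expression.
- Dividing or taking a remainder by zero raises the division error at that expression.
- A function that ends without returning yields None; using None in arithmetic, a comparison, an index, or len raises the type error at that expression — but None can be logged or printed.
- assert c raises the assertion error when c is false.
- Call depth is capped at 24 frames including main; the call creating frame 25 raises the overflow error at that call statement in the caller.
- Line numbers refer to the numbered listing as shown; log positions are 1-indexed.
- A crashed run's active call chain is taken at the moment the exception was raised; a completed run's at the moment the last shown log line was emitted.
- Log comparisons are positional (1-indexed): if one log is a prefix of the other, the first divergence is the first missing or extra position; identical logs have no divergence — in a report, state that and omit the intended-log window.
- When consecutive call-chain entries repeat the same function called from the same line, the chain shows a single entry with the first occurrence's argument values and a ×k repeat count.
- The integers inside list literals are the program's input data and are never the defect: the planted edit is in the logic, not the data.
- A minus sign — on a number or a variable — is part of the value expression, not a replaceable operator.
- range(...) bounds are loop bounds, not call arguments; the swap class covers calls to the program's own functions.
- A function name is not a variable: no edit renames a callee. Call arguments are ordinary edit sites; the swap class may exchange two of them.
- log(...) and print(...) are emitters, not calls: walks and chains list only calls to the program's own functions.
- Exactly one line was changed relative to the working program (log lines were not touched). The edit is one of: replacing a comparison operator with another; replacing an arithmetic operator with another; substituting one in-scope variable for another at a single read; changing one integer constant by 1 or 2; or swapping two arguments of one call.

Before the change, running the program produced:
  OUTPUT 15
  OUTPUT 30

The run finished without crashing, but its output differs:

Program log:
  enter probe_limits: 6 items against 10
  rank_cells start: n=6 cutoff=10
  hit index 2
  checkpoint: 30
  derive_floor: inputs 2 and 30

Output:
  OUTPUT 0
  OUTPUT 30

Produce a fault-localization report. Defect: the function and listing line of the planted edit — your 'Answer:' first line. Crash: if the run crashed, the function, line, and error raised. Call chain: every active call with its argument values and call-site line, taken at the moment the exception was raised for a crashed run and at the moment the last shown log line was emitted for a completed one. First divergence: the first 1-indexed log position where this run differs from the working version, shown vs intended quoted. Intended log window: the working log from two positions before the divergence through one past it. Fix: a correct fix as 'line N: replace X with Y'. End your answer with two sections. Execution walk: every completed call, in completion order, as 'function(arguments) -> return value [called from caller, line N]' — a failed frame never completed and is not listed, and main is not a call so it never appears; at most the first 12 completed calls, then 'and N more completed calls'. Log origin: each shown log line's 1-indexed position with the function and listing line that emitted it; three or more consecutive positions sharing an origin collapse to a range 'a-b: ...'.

Answer: the defect is in main at line 25.
The tell: The earliest visible damage is log position 5 — 'derive_floor: inputs 2 and 30' rather than the intended 'derive_floor: inputs 30 and 2'.
Call chain: main -> derive_floor(2, 30) (called at line 25).
First divergence: position 5; shown 'derive_floor: inputs 2 and 30' vs intended 'derive_floor: inputs 30 and 2'.
Intended log window:
  3: hit index 2
  4: checkpoint: 30
  5: derive_floor: inputs 30 and 2
Execution walk:
  rank_cells([11, 9, 10, 9, 2, 10], 10) -> 2  [called from probe_limits, line 9]
  probe_limits([11, 9, 10, 9, 2, 10], 10) -> 30  [called from main, line 23]
  derive_floor(2, 30) -> 0  [called from main, line 25]
Log origin:
  1: from probe_limits, line 8
  2: from rank_cells, line 2
  3: from probe_limits, line 10
  4: from main, line 24
  5: from derive_floor, line 15
A correct fix: line 25: replace `derive_floor(2, base)` with `derive_floor(base, 2)`.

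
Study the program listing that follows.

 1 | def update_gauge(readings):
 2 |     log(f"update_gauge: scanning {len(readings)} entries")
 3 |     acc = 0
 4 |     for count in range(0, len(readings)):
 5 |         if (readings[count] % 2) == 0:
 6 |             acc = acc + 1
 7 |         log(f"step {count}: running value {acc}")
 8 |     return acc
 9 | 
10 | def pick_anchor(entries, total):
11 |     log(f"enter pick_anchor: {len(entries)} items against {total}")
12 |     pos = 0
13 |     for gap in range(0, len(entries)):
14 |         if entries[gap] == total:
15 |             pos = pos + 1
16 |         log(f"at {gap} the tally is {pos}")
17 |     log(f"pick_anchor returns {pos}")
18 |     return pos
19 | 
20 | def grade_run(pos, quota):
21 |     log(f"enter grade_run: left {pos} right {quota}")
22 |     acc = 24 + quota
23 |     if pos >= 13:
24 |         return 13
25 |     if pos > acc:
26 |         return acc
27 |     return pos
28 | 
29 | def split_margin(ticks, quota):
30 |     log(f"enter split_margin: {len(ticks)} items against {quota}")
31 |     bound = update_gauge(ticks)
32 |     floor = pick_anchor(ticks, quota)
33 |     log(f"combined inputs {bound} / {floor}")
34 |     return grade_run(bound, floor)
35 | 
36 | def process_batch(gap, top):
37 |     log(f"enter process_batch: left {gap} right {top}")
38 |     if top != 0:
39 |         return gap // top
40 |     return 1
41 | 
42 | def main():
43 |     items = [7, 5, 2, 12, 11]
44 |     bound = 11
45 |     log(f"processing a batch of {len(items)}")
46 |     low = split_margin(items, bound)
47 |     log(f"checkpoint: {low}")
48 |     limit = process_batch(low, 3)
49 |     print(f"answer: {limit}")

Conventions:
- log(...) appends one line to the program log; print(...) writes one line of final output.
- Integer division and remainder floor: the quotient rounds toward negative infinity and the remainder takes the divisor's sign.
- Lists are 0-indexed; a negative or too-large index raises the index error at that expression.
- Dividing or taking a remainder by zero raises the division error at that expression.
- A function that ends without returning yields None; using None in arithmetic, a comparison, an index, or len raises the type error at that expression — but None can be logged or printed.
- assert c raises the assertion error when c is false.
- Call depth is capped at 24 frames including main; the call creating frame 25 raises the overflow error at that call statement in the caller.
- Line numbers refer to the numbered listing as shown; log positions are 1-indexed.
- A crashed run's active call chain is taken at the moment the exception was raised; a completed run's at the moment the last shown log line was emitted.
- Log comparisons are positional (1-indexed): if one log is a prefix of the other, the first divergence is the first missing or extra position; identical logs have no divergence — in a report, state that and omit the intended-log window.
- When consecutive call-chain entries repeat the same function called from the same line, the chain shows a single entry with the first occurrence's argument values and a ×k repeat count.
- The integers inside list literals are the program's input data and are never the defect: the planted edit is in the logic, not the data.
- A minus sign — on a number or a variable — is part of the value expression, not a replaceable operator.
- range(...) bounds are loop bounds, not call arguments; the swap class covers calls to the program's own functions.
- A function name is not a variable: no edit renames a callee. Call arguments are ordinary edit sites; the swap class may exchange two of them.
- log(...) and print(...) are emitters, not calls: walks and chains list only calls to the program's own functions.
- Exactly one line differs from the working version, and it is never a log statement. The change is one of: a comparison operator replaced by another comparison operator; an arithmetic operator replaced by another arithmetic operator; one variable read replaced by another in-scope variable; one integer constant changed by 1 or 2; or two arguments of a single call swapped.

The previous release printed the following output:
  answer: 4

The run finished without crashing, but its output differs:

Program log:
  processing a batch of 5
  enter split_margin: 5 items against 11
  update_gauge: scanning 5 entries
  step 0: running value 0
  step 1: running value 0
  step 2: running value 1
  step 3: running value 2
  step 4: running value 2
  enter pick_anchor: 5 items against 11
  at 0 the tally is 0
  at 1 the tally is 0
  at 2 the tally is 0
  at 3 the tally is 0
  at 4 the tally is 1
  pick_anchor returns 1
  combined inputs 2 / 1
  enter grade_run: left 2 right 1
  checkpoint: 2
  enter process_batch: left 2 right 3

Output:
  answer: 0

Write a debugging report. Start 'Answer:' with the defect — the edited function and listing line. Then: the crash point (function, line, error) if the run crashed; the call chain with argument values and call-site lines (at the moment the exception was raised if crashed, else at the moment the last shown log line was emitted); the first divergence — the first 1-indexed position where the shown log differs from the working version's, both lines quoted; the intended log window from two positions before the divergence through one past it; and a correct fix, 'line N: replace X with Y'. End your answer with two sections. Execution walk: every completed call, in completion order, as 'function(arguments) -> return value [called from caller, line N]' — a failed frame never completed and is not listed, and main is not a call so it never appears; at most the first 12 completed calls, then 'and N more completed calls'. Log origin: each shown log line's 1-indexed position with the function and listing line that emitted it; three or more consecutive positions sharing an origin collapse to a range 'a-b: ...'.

Answer: the defect is in grade_run at line 23.
Core observation: Log line 18 is where behavior first shows: 'checkpoint: 2' appears instead of 'checkpoint: 13'.
Call chain: main -> process_batch(2, 3) (called at line 48).
First divergence: at position 18 the run shows 'checkpoint: 2' where the working version logs 'checkpoint: 13'.
Intended log window:
  16: combined inputs 2 / 1
  17: enter grade_run: left 2 right 1
  18: checkpoint: 13
  19: enter process_batch: left 13 right 3
Execution walk:
  update_gauge([7, 5, 2, 12, 11]) -> 2  [called from split_margin, line 31]
  pick_anchor([7, 5, 2, 12, 11], 11) -> 1  [called from split_margin, line 32]
  grade_run(2, 1) -> 2  [called from split_margin, line 34]
  split_margin([7, 5, 2, 12, 11], 11) -> 2  [called from main, line 46]
  process_batch(2, 3) -> 0  [called from main, line 48]
Log line origins:
  1: from main, line 45
  2: from split_margin, line 30
  3: from update_gauge, line 2
  4-8: from update_gauge, line 7
  9: from pick_anchor, line 11
  10-14: from pick_anchor, line 16
  15: from pick_anchor, line 17
  16: from split_margin, line 33
  17: from grade_run, line 21
  18: from main, line 47
  19: from process_batch, line 37
A correct fix: line 23: replace `>=` with `<`.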